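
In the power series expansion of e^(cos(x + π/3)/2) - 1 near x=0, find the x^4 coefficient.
Expand to order 4: e^(cos(x + π/3)/2) - 1 = -143·x^4·e^(1/4)/6144 + 25·√(3)·x^3·e^(1/4)/384 - x^2·e^(1/4)/32 - √(3)·x·e^(1/4)/4 - 1 + e^(1/4) + O(x^5).
The coefficient of x^4 is -143·e^(1/4)/6144.

Final answer: -143·e^(1/4)/6144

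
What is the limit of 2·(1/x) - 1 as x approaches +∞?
Evaluate the dominant behaviour as x → +∞; each term tends to a finite value or vanishes.
Limit = -1.

Final answer: -1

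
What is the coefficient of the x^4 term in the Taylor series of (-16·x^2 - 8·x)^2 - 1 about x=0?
Expand to order 4: (-16·x^2 - 8·x)^2 - 1 = 256·x^4 + 256·x^3 + 64·x^2 - 1 + O(x^5).
The coefficient of x^4 is 256.

Final answer: 256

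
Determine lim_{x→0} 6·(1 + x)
Direct substitution at x = 0 gives 6.

Final answer: 6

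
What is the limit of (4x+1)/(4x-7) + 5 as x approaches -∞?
Evaluate the dominant behaviour as x → -∞; each term tends to a finite value or vanishes.
Limit = 6.

Final answer: 6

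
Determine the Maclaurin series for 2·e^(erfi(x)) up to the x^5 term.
x^5·(8/(15·π^(5/2)) + 2/(5·√(π)) + 8/(3·π^(3/2))) + x^4·(4/(3·π^2) + 8/(3·π)) + x^3·(8/(3·π^(3/2)) + 4/(3·√(π))) + 4·x^2/π + 4·x/√(π) + 2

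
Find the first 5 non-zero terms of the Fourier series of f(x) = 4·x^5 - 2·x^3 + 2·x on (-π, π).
(-164·π^2 + 8·π^4 + 988)·sin(x) + (-4·π^4 - 35 + 22·π^2)·sin(2·x) + (-196·π^2/27 + 500/81 + 8·π^4/3)·sin(3·x) + (-2·π^4 - 37/16 + 7·π^2/2)·sin(4·x) + (-52·π^2/25 + 812/625 + 8·π^4/5)·sin(5·x)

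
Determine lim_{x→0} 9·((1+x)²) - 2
Direct substitution at x = 0 gives 7.

Final answer: 7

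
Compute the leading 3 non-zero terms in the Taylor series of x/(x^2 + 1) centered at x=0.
x^5 - x^3 + x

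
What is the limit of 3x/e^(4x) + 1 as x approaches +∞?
The quotient is an ∞/∞ indeterminate form as x → +∞.
The exponential denominator e^(4x) dominates the polynomial numerator (e^x ≫ x as x → ∞), so the quotient → 0.
Adding the constant: 0 + 1 = 1. Limit = 1.

Final answer: 1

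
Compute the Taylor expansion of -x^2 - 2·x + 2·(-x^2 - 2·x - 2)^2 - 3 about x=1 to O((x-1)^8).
44 + 76·(x - 1) + 51·(x - 1)^2 + 16·(x - 1)^3 + 2·(x - 1)^4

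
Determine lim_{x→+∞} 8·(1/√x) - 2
Evaluate the dominant behaviour as x → +∞; each term tends to a finite value or vanishes.
Limit = -2.

Final answer: -2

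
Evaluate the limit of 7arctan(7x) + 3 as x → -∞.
Evaluate the dominant behaviour as x → -∞; each term tends to a finite value or vanishes.
Limit = 3 - 7·π/2.

Final answer: 3 - 7·π/2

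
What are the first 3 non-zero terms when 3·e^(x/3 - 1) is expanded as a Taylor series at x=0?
x^2·e^(-1)/6 + x·e^(-1) + 3·e^(-1)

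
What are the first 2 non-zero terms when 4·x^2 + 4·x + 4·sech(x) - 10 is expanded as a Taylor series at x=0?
4·x - 6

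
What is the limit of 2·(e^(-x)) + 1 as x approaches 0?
Direct substitution at x = 0 gives 3.

Final answer: 3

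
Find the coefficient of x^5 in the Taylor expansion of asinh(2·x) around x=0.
Expand to order 5: asinh(2·x) = 12·x^5/5 - 4·x^3/3 + 2·x + O(x^6).
The coefficient of x^5 is 12/5.

Final answer: 12/5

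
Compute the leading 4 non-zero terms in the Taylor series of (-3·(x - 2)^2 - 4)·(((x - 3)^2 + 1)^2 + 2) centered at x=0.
1224·x^3 - 2642·x^2 + 3144·x - 1632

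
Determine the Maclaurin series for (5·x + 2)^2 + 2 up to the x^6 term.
25·x^2 + 20·x + 6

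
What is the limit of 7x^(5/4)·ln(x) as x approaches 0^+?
This is a 0·∞ indeterminate form at x → 0⁺.
Rewrite the product as 7·ln(x) / x^(-5/4) and apply L'Hôpital, or use the standard hierarchy x^(-5/4) ≫ |ln x| as x → 0⁺.
The indeterminate product → 0, so the limit = 0.

Final answer: 0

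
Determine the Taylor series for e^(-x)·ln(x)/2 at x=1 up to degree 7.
e^(-1)·(x - 1)/2 - 3·e^(-1)·(x - 1)^2/4 + 2·e^(-1)·(x - 1)^3/3 - e^(-1)·(x - 1)^4/2 + 89·e^(-1)·(x - 1)^5/240 - 83·e^(-1)·(x - 1)^6/288 + 593·e^(-1)·(x - 1)^7/2520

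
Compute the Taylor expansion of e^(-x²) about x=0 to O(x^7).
-x^6/6 + x^4/2 - x^2 + 1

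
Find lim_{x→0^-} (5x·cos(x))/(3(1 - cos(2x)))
Both numerator and denominator → 0 as x → 0^-; this is a 0/0 indeterminate form.
Expand each to leading order near x = 0: numerator ~ 5·x, denominator ~ 6·x^2.
The limit of the ratio is -∞.

Final answer: -∞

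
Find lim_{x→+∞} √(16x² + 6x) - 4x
As x → +∞: multiply by the conjugate to get (6x)/(√(16x²+6x)+4x); the denominator ~ 8x, so the limit is 6/8 = 3/4.
Limit = 3/4.

Final answer: 3/4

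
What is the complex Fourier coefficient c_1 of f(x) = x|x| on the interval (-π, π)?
Compute the real Fourier coefficients first: a_1 = 0, b_1 = (-8 + 2·π^2)/π.
Then c_1 = (a_1 − i·b_1)/2 = -i·π + 4·i/π.

Final answer: -i·π + 4·i/π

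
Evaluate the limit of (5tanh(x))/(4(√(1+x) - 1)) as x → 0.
Both numerator and denominator → 0 as x → 0; this is a 0/0 indeterminate form.
Expand each to leading order near x = 0: numerator ~ 5·x, denominator ~ 2·x.
The limit of the ratio is 5/2.

Final answer: 5/2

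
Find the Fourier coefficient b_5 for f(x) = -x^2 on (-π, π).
b_5 = (1/π) ∫_{-π}^{π} f(x)·sin(5x) dx.
Evaluate the integral (use parity and integration by parts as needed): b_5 = 0.

Final answer: 0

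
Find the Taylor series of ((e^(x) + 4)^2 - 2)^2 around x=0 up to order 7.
3961·x^7/315 + 1367·x^6/45 + 202·x^5/3 + 406·x^4/3 + 728·x^3/3 + 376·x^2 + 460·x + 529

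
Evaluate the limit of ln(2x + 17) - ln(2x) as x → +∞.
This is an ∞ − ∞ indeterminate form.
Combine the logarithms: ln(2x+17) − ln(2x) = ln((2x+17)/(2x)) = ln(1 + 17/(2x)) → ln(1) = 0.
Limit = 0.

Final answer: 0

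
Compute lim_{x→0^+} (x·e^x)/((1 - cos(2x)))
Both numerator and denominator → 0 as x → 0^+; this is a 0/0 indeterminate form.
Expand each to leading order near x = 0: numerator ~ x, denominator ~ 2·x^2.
The limit of the ratio is ∞.

Final answer: ∞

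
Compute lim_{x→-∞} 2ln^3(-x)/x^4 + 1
The quotient is an ∞/∞ indeterminate form as x → -∞.
Compare growth rates of the dominant terms (exponentials ≫ polynomials ≫ logarithms), or apply L'Hôpital's rule; the quotient → 0.
Adding the constant: 0 + 1 = 1. Limit = 1.

Final answer: 1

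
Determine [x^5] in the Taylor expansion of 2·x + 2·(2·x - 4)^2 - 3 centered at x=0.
Expand to order 5: 2·x + 2·(2·x - 4)^2 - 3 = 8·x^2 - 30·x + 29 + O(x^6).
The coefficient of x^5 is 0.

Final answer: 0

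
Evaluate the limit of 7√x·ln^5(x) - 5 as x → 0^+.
The product is a 0·∞ indeterminate form at x → 0⁺.
Rewrite the product as 7·ln^5(x) / x^(-1/2) and apply L'Hôpital, or use the standard hierarchy x^(-1/2) ≫ |ln x|^5 as x → 0⁺.
The indeterminate product → 0, so the limit = -5.

Final answer: -5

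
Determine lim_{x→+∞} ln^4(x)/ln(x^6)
This is an ∞/∞ indeterminate form as x → +∞.
Write ln(x^6) = 6·ln(x), reducing the quotient to ln^3(x)/6 → ∞.
Limit = ∞.

Final answer: ∞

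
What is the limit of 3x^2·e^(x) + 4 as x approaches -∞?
The product is a 0·∞ indeterminate form at x → -∞.
Rewrite the product as 3x^2 / e^(-x) (an ∞/∞ form) and apply L'Hôpital, or use the standard hierarchy e^(|x|) ≫ |x^2| as x → -∞.
The indeterminate product → 0, so the limit = 4.

Final answer: 4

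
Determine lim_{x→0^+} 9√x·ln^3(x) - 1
The product is a 0·∞ indeterminate form at x → 0⁺.
Rewrite the product as 9·ln^3(x) / x^(-1/2) and apply L'Hôpital, or use the standard hierarchy x^(-1/2) ≫ |ln x|^3 as x → 0⁺.
The indeterminate product → 0, so the limit = -1.

Final answer: -1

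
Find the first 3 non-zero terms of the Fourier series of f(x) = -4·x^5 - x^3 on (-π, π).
(-948 - 8·π^4 + 158·π^2)·sin(x) + (-19·π^2 + 57/2 + 4·π^4)·sin(2·x) + (-8·π^4/3 - 284/81 + 142·π^2/27)·sin(3·x)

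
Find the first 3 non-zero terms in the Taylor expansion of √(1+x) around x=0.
-x^2/8 + x/2 + 1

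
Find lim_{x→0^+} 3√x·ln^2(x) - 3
The product is a 0·∞ indeterminate form at x → 0⁺.
Rewrite the product as 3·ln^2(x) / x^(-1/2) and apply L'Hôpital, or use the standard hierarchy x^(-1/2) ≫ |ln x|^2 as x → 0⁺.
The indeterminate product → 0, so the limit = -3.

Final answer: -3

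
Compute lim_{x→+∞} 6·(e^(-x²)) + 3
Evaluate the dominant behaviour as x → +∞; each term tends to a finite value or vanishes.
Limit = 3.

Final answer: 3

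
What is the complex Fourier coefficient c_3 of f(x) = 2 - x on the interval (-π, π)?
Compute the real Fourier coefficients first: a_3 = 0, b_3 = -2/3.
Then c_3 = (a_3 − i·b_3)/2 = i/3.

Final answer: i/3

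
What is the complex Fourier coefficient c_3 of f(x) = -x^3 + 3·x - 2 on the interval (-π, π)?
Compute the real Fourier coefficients first: a_3 = 0, b_3 = 22/9 - 2·π^2/3.
Then c_3 = (a_3 − i·b_3)/2 = -11·i/9 + i·π^2/3.

Final answer: -11·i/9 + i·π^2/3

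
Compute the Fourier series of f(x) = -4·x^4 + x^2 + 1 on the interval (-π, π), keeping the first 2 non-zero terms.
(-196 + 32·π^2)·cos(x) - 4·π^4/5 + 1 + π^2/3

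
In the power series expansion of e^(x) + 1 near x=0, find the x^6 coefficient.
Expand to order 6: e^(x) + 1 = x^6/720 + x^5/120 + x^4/24 + x^3/6 + x^2/2 + x + 2 + O(x^7).
The coefficient of x^6 is 1/720.

Final answer: 1/720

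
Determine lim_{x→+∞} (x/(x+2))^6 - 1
As x → +∞: x/(x+2) = 1/(1 + 2/x) → 1, and the 6th power of a limit-1 base also → 1; with the additive constant, 1 - 1 = 0.
Limit = 0.

Final answer: 0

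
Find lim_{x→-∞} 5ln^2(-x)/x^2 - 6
The quotient is an ∞/∞ indeterminate form as x → -∞.
Compare growth rates of the dominant terms (exponentials ≫ polynomials ≫ logarithms), or apply L'Hôpital's rule; the quotient → 0.
Adding the constant: 0 - 6 = -6. Limit = -6.

Final answer: -6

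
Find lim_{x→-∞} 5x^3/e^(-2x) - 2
The quotient is an ∞/∞ indeterminate form as x → -∞.
Compare growth rates of the dominant terms (exponentials ≫ polynomials ≫ logarithms), or apply L'Hôpital's rule; the quotient → 0.
Adding the constant: 0 - 2 = -2. Limit = -2.

Final answer: -2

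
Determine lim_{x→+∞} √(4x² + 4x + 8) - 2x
As x → +∞: multiply by the conjugate to get (4x+8)/(√(4x²+4x+8)+2x); the denominator ~ 4x, so the limit is 4/4 = 1.
Limit = 1.

Final answer: 1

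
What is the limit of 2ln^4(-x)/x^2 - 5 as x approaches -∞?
The quotient is an ∞/∞ indeterminate form as x → -∞.
Compare growth rates of the dominant terms (exponentials ≫ polynomials ≫ logarithms), or apply L'Hôpital's rule; the quotient → 0.
Adding the constant: 0 - 5 = -5. Limit = -5.

Final answer: -5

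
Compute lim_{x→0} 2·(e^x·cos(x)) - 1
Direct substitution at x = 0 gives 1.

Final answer: 1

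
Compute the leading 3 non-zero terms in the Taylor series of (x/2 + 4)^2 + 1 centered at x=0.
x^2/4 + 4·x + 17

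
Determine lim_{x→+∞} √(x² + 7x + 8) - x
This is an ∞ − ∞ indeterminate form.
Multiply and divide by the conjugate √(x²+7x + 8) + x; the x² terms cancel, leaving (7x + 8)/(√(x²+7x + 8)+x) → 7/2.
Limit = 7/2.

Final answer: 7/2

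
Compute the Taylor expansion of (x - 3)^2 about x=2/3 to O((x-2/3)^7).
49/9 - 14·(x - 2/3)/3 + (x - 2/3)^2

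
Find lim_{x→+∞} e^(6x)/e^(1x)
This is an ∞/∞ indeterminate form as x → +∞.
Rewrite e^(6x)/e^(1x) = e^((6−1)x) = e^(5x); the exponent coefficient is 5 > 0 so e^(5x) → ∞.
Limit = ∞.

Final answer: ∞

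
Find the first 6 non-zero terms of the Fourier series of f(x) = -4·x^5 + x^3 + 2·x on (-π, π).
(-968 - 8·π^4 + 162·π^2)·sin(x) + (-21·π^2 + 59/2 + 4·π^4)·sin(2·x) + (-8·π^4/3 - 248/81 + 178·π^2/27)·sin(3·x) + (-3·π^2 + 1/8 + 2·π^4)·sin(4·x) + (-8·π^4/5 + 248/625 + 42·π^2/25)·sin(5·x) + (-29·π^2/27 - 79/162 + 4·π^4/3)·sin(6·x)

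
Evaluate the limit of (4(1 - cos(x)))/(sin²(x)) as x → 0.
Both numerator and denominator → 0 as x → 0; this is a 0/0 indeterminate form.
Expand each to leading order near x = 0: numerator ~ 2·x^2, denominator ~ x^2.
The limit of the ratio is 2.

Final answer: 2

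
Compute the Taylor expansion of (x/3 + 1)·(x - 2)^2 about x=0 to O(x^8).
x^3/3 - x^2/3 - 8·x/3 + 4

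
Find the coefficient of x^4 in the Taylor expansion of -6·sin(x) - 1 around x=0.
Expand to order 4: -6·sin(x) - 1 = x^3 - 6·x - 1 + O(x^5).
The coefficient of x^4 is 0.

Final answer: 0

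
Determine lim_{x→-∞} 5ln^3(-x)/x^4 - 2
The quotient is an ∞/∞ indeterminate form as x → -∞.
Compare growth rates of the dominant terms (exponentials ≫ polynomials ≫ logarithms), or apply L'Hôpital's rule; the quotient → 0.
Adding the constant: 0 - 2 = -2. Limit = -2.

Final answer: -2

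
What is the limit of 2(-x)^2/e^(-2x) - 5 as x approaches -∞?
The quotient is an ∞/∞ indeterminate form as x → -∞.
Compare growth rates of the dominant terms (exponentials ≫ polynomials ≫ logarithms), or apply L'Hôpital's rule; the quotient → 0.
Adding the constant: 0 - 5 = -5. Limit = -5.

Final answer: -5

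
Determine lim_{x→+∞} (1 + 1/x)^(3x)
As x → +∞: write (1 + 1/x)^(3x) = ((1 + 1/x)^x)^3 → (e^1)^3 = e^3.
Limit = e^(3).

Final answer: e^(3)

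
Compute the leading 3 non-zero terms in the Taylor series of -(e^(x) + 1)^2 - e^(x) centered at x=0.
-7·x^2/2 - 5·x - 5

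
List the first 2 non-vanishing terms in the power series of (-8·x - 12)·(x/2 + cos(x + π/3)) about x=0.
x·(-10 + 6·√(3)) - 6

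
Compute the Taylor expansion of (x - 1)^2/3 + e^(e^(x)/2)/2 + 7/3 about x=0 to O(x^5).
49·x^4·e^(1/2)/768 + 11·x^3·e^(1/2)/96 + x^2·(3·e^(1/2)/16 + 1/3) + x·(-2/3 + e^(1/2)/4) + e^(1/2)/2 + 8/3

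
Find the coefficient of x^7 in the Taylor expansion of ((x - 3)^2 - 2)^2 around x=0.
Expand to order 7: ((x - 3)^2 - 2)^2 = x^4 - 12·x^3 + 50·x^2 - 84·x + 49 + O(x^8).
The coefficient of x^7 is 0.

Final answer: 0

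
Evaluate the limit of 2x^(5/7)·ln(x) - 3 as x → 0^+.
The product is a 0·∞ indeterminate form at x → 0⁺.
Rewrite the product as 2·ln(x) / x^(-5/7) and apply L'Hôpital, or use the standard hierarchy x^(-5/7) ≫ |ln x| as x → 0⁺.
The indeterminate product → 0, so the limit = -3.

Final answer: -3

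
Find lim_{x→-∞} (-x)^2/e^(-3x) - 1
The quotient is an ∞/∞ indeterminate form as x → -∞.
Compare growth rates of the dominant terms (exponentials ≫ polynomials ≫ logarithms), or apply L'Hôpital's rule; the quotient → 0.
Adding the constant: 0 - 1 = -1. Limit = -1.

Final answer: -1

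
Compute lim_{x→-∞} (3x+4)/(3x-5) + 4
Evaluate the dominant behaviour as x → -∞; each term tends to a finite value or vanishes.
Limit = 5.

Final answer: 5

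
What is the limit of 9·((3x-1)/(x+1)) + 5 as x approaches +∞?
Evaluate the dominant behaviour as x → +∞; each term tends to a finite value or vanishes.
Limit = 32.

Final answer: 32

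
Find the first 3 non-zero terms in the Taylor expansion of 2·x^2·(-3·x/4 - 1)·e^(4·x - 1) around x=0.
-22·x^4·e^(-1) - 19·x^3·e^(-1)/2 - 2·x^2·e^(-1)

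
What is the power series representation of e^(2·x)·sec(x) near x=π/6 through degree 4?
2·√(3)·e^(π/3)/3 + (2·e^(π/3)/3 + 4·√(3)·e^(π/3)/3)·(x - π/6) + (4·e^(π/3)/3 + 17·√(3)·e^(π/3)/9)·(x - π/6)^2 + (19·e^(π/3)/9 + 2·√(3)·e^(π/3))·(x - π/6)^3 + (22·e^(π/3)/9 + 73·√(3)·e^(π/3)/36)·(x - π/6)^4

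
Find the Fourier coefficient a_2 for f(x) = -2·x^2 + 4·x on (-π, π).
a_2 = (1/π) ∫_{-π}^{π} f(x)·cos(2x) dx.
Evaluate the integral (use parity and integration by parts as needed): a_2 = -2.

Final answer: -2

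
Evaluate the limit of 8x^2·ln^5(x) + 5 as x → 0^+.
The product is a 0·∞ indeterminate form at x → 0⁺.
Rewrite the product as 8·ln^5(x) / x^(-2) and apply L'Hôpital, or use the standard hierarchy x^(-2) ≫ |ln x|^5 as x → 0⁺.
The indeterminate product → 0, so the limit = 5.

Final answer: 5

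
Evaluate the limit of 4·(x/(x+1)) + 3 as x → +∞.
Evaluate the dominant behaviour as x → +∞; each term tends to a finite value or vanishes.
Limit = 7.

Final answer: 7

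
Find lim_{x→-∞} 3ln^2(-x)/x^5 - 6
The quotient is an ∞/∞ indeterminate form as x → -∞.
Compare growth rates of the dominant terms (exponentials ≫ polynomials ≫ logarithms), or apply L'Hôpital's rule; the quotient → 0.
Adding the constant: 0 - 6 = -6. Limit = -6.

Final answer: -6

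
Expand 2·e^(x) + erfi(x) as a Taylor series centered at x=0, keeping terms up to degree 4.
x^4/12 + x^3·(1/3 + 2/(3·√(π))) + x^2 + x·(2/√(π) + 2) + 2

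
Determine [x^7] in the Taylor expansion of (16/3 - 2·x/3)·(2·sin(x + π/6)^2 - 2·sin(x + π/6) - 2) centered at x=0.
Expand to order 7: (16/3 - 2·x/3)·(2·sin(x + π/6)^2 - 2·sin(x + π/6) - 2) = x^7·(-√(3)/15 - 11/360) + x^6·(11/45 - √(3)/12) + x^5·(1/4 + 2·√(3)/3) + x^4·(-2 + √(3)/3) + x^3·(-8·√(3)/3 - 1) + 8·x^2 + 5·x/3 - 40/3 + O(x^8).
The coefficient of x^7 is -√(3)/15 - 11/360.

Final answer: -√(3)/15 - 11/360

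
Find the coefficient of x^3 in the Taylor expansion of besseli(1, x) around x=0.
Expand to order 3: besseli(1, x) = x^3/16 + x/2 + O(x^4).
The coefficient of x^3 is 1/16.

Final answer: 1/16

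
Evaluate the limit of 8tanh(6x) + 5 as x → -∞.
Evaluate the dominant behaviour as x → -∞; each term tends to a finite value or vanishes.
Limit = -3.

Final answer: -3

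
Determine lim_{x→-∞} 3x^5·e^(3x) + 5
The product is a 0·∞ indeterminate form at x → -∞.
Rewrite the product as 3x^5 / e^(-3x) (an ∞/∞ form) and apply L'Hôpital, or use the standard hierarchy e^(3|x|) ≫ |x^5| as x → -∞.
The indeterminate product → 0, so the limit = 5.

Final answer: 5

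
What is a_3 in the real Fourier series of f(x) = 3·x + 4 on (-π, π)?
a_3 = (1/π) ∫_{-π}^{π} f(x)·cos(3x) dx.
Evaluate the integral (use parity and integration by parts as needed): a_3 = 0.

Final answer: 0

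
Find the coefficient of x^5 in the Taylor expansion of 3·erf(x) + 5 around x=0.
Expand to order 5: 3·erf(x) + 5 = 3·x^5/(5·√(π)) - 2·x^3/√(π) + 6·x/√(π) + 5 + O(x^6).
The coefficient of x^5 is 3/(5·√(π)).

Final answer: 3/(5·√(π))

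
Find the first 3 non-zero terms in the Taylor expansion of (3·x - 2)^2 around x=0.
9·x^2 - 12·x + 4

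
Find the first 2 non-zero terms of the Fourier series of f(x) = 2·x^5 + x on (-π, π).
(-80·π^2 + 4·π^4 + 482)·sin(x) + (-2·π^4 - 16 + 10·π^2)·sin(2·x)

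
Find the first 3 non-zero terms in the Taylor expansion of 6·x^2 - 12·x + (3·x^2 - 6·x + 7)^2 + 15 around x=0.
84·x^2 - 96·x + 64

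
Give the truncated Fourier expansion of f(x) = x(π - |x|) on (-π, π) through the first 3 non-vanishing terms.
8·sin(x)/π + 8·sin(3·x)/(27·π) + 8·sin(5·x)/(125·π)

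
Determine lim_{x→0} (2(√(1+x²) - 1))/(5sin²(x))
Both numerator and denominator → 0 as x → 0; this is a 0/0 indeterminate form.
Expand each to leading order near x = 0: numerator ~ x^2, denominator ~ 5·x^2.
The limit of the ratio is 1/5.

Final answer: 1/5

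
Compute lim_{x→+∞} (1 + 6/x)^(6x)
As x → +∞: write (1 + 6/x)^(6x) = ((1 + 6/x)^x)^6 → (e^6)^6 = e^36.
Limit = e^(36).

Final answer: e^(36)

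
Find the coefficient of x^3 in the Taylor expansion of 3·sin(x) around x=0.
Expand to order 3: 3·sin(x) = -x^3/2 + 3·x + O(x^4).
The coefficient of x^3 is -1/2.

Final answer: -1/2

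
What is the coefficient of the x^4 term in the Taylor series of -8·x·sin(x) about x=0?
Expand to order 4: -8·x·sin(x) = 4·x^4/3 - 8·x^2 + O(x^5).
The coefficient of x^4 is 4/3.

Final answer: 4/3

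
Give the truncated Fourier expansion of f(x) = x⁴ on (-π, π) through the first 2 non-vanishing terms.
(48 - 8·π^2)·cos(x) + π^4/5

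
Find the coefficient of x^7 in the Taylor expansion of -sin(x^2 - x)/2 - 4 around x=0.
Expand to order 7: -sin(x^2 - x)/2 - 4 = 419·x^7/10080 + x^6/16 - 59·x^5/240 + x^4/4 - x^3/12 - x^2/2 + x/2 - 4 + O(x^8).
The coefficient of x^7 is 419/10080.

Final answer: 419/10080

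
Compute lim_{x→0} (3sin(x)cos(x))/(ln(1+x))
Both numerator and denominator → 0 as x → 0; this is a 0/0 indeterminate form.
Expand each to leading order near x = 0: numerator ~ 3·x, denominator ~ x.
The limit of the ratio is 3.

Final answer: 3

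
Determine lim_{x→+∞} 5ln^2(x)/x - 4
The quotient is an ∞/∞ indeterminate form as x → +∞.
The polynomial denominator x dominates the logarithmic numerator (any positive power of x ≫ ln^2(x) as x → ∞), so the quotient → 0.
Adding the constant: 0 - 4 = -4. Limit = -4.

Final answer: -4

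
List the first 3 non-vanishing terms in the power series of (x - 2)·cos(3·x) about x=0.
9·x^2 + x - 2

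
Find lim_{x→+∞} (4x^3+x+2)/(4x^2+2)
This is an ∞/∞ indeterminate form as x → +∞.
Divide numerator and denominator by x^3 and let the lower-order terms vanish; the numerator's degree 3 exceeds the denominator's degree 2, so the quotient diverges.
Limit = ∞.

Final answer: ∞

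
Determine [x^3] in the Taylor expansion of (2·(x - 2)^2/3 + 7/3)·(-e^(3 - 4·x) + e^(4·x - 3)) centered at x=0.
Expand to order 3: (2·(x - 2)^2/3 + 7/3)·(-e^(3 - 4·x) + e^(4·x - 3)) = x^3·(104·e^(-3)/3 + 232·e^(3)/3) + x^2·(-154·e^(3)/3 + 30·e^(-3)) + x·(52·e^(-3)/3 + 68·e^(3)/3) - 5·e^(3) + 5·e^(-3) + O(x^4).
The coefficient of x^3 is 104·e^(-3)/3 + 232·e^(3)/3.

Final answer: 104·e^(-3)/3 + 232·e^(3)/3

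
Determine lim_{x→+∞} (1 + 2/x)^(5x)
As x → +∞: write (1 + 2/x)^(5x) = ((1 + 2/x)^x)^5 → (e^2)^5 = e^10.
Limit = e^(10).

Final answer: e^(10)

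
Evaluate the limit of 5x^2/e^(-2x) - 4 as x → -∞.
The quotient is an ∞/∞ indeterminate form as x → -∞.
Compare growth rates of the dominant terms (exponentials ≫ polynomials ≫ logarithms), or apply L'Hôpital's rule; the quotient → 0.
Adding the constant: 0 - 4 = -4. Limit = -4.

Final answer: -4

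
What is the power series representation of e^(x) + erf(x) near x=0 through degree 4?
x^4/24 + x^3·(1/6 - 2/(3·√(π))) + x^2/2 + x·(1 + 2/√(π)) + 1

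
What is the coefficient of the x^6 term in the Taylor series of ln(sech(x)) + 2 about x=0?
Expand to order 6: ln(sech(x)) + 2 = -x^6/45 + x^4/12 - x^2/2 + 2 + O(x^7).
The coefficient of x^6 is -1/45.

Final answer: -1/45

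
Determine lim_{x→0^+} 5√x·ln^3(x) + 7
The product is a 0·∞ indeterminate form at x → 0⁺.
Rewrite the product as 5·ln^3(x) / x^(-1/2) and apply L'Hôpital, or use the standard hierarchy x^(-1/2) ≫ |ln x|^3 as x → 0⁺.
The indeterminate product → 0, so the limit = 7.

Final answer: 7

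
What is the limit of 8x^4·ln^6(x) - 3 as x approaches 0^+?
The product is a 0·∞ indeterminate form at x → 0⁺.
Rewrite the product as 8·ln^6(x) / x^(-4) and apply L'Hôpital, or use the standard hierarchy x^(-4) ≫ |ln x|^6 as x → 0⁺.
The indeterminate product → 0, so the limit = -3.

Final answer: -3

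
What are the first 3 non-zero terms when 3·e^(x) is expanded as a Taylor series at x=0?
3·x^2/2 + 3·x + 3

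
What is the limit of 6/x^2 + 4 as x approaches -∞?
Evaluate the dominant behaviour as x → -∞; each term tends to a finite value or vanishes.
Limit = 4.

Final answer: 4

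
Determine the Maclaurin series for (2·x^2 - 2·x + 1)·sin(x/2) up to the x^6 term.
-x^6/1920 - 53·x^5/1280 + x^4/24 + 47·x^3/48 - x^2 + x/2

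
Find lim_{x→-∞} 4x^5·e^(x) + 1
The product is a 0·∞ indeterminate form at x → -∞.
Rewrite the product as 4x^5 / e^(-x) (an ∞/∞ form) and apply L'Hôpital, or use the standard hierarchy e^(|x|) ≫ |x^5| as x → -∞.
The indeterminate product → 0, so the limit = 1.

Final answer: 1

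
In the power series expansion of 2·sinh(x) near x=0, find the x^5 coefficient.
Expand to order 5: 2·sinh(x) = x^5/60 + x^3/3 + 2·x + O(x^6).
The coefficient of x^5 is 1/60.

Final answer: 1/60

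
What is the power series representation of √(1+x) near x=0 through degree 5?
7·x^5/256 - 5·x^4/128 + x^3/16 - x^2/8 + x/2 + 1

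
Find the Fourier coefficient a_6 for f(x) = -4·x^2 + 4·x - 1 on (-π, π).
a_6 = (1/π) ∫_{-π}^{π} f(x)·cos(6x) dx.
Evaluate the integral (use parity and integration by parts as needed): a_6 = -4/9.

Final answer: -4/9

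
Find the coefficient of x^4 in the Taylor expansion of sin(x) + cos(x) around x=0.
Expand to order 4: sin(x) + cos(x) = x^4/24 - x^3/6 - x^2/2 + x + 1 + O(x^5).
The coefficient of x^4 is 1/24.

Final answer: 1/24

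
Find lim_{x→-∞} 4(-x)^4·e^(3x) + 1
The product is a 0·∞ indeterminate form at x → -∞.
Rewrite the product as 4(-x)^4 / e^(-3x) (an ∞/∞ form) and apply L'Hôpital, or use the standard hierarchy e^(3|x|) ≫ |(-x)^4| as x → -∞.
The indeterminate product → 0, so the limit = 1.

Final answer: 1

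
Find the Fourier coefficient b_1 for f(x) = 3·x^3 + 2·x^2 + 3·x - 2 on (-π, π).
b_1 = (1/π) ∫_{-π}^{π} f(x)·sin(1x) dx.
Evaluate the integral (use parity and integration by parts as needed): b_1 = -30 + 6·π^2.

Final answer: -30 + 6·π^2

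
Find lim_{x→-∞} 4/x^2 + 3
Evaluate the dominant behaviour as x → -∞; each term tends to a finite value or vanishes.
Limit = 3.

Final answer: 3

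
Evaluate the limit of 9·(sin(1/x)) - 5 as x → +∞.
Evaluate the dominant behaviour as x → +∞; each term tends to a finite value or vanishes.
Limit = -5.

Final answer: -5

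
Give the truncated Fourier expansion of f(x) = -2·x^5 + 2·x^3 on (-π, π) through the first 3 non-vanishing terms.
(-504 - 4·π^4 + 84·π^2)·sin(x) + (-12·π^2 + 18 + 2·π^4)·sin(2·x) + (-4·π^4/3 - 232/81 + 116·π^2/27)·sin(3·x)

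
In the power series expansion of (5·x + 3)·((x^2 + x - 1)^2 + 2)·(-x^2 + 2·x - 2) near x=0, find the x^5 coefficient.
Expand to order 5: (5·x + 3)·((x^2 + x - 1)^2 + 2)·(-x^2 + 2·x - 2) = 15·x^5 - 11·x^4 - 37·x^3 + 35·x^2 - 18 + O(x^6).
The coefficient of x^5 is 15.

Final answer: 15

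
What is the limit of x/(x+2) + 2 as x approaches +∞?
Evaluate the dominant behaviour as x → +∞; each term tends to a finite value or vanishes.
Limit = 3.

Final answer: 3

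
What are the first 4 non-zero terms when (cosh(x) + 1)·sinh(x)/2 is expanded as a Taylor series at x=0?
13·x^7/2016 + 17·x^5/240 + 5·x^3/12 + x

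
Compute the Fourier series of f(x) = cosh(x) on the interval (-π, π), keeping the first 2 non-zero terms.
-cos(x)·sinh(π)/π + sinh(π)/π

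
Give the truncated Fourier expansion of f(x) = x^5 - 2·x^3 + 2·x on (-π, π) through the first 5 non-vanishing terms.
(-44·π^2 + 2·π^4 + 268)·sin(x) + (-π^4 - 25/2 + 7·π^2)·sin(2·x) + (-76·π^2/27 + 260/81 + 2·π^4/3)·sin(3·x) + (-π^4/2 - 103/64 + 13·π^2/8)·sin(4·x) + (-28·π^2/25 + 668/625 + 2·π^4/5)·sin(5·x)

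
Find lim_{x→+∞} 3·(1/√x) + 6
Evaluate the dominant behaviour as x → +∞; each term tends to a finite value or vanishes.
Limit = 6.

Final answer: 6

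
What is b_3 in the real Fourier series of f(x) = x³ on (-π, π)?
b_3 = (1/π) ∫_{-π}^{π} f(x)·sin(3x) dx.
Evaluate the integral (use parity and integration by parts as needed): b_3 = -4/9 + 2·π^2/3.

Final answer: -4/9 + 2·π^2/3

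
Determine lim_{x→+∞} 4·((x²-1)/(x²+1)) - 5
Evaluate the dominant behaviour as x → +∞; each term tends to a finite value or vanishes.
Limit = -1.

Final answer: -1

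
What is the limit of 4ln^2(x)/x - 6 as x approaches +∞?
The quotient is an ∞/∞ indeterminate form as x → +∞.
The polynomial denominator x dominates the logarithmic numerator (any positive power of x ≫ ln^2(x) as x → ∞), so the quotient → 0.
Adding the constant: 0 - 6 = -6. Limit = -6.

Final answer: -6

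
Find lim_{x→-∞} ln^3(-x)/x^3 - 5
The quotient is an ∞/∞ indeterminate form as x → -∞.
Compare growth rates of the dominant terms (exponentials ≫ polynomials ≫ logarithms), or apply L'Hôpital's rule; the quotient → 0.
Adding the constant: 0 - 5 = -5. Limit = -5.

Final answer: -5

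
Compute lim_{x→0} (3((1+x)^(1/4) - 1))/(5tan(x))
Both numerator and denominator → 0 as x → 0; this is a 0/0 indeterminate form.
Expand each to leading order near x = 0: numerator ~ 3·x/4, denominator ~ 5·x.
The limit of the ratio is 3/20.

Final answer: 3/20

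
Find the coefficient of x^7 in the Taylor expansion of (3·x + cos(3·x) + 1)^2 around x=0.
Expand to order 7: (3·x + cos(3·x) + 1)^2 = -243·x^7/40 - 1377·x^6/40 + 81·x^5/4 + 135·x^4/4 - 27·x^3 - 9·x^2 + 12·x + 4 + O(x^8).
The coefficient of x^7 is -243/40.

Final answer: -243/40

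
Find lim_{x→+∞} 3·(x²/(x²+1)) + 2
Evaluate the dominant behaviour as x → +∞; each term tends to a finite value or vanishes.
Limit = 5.

Final answer: 5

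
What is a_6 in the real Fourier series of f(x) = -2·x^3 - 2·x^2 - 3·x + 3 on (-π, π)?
a_6 = (1/π) ∫_{-π}^{π} f(x)·cos(6x) dx.
Evaluate the integral (use parity and integration by parts as needed): a_6 = -2/9.

Final answer: -2/9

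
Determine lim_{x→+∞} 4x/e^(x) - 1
The quotient is an ∞/∞ indeterminate form as x → +∞.
The exponential denominator e^(x) dominates the polynomial numerator (e^x ≫ x as x → ∞), so the quotient → 0.
Adding the constant: 0 - 1 = -1. Limit = -1.

Final answer: -1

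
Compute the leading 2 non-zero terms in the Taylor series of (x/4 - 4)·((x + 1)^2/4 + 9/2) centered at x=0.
-13·x/16 - 19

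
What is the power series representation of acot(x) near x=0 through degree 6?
-x^5/5 + x^3/3 - x + π/2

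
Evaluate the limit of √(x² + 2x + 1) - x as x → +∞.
This is an ∞ − ∞ indeterminate form.
Multiply and divide by the conjugate √(x²+2x + 1) + x; the x² terms cancel, leaving (2x + 1)/(√(x²+2x + 1)+x) → 2/2 = 1.
Limit = 1.

Final answer: 1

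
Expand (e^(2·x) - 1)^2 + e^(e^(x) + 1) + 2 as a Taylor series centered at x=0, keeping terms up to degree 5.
x^5·(13·e^(2)/30 + 8) + x^4·(5·e^(2)/8 + 28/3) + x^3·(5·e^(2)/6 + 8) + x^2·(4 + e^(2)) + x·e^(2) + 2 + e^(2)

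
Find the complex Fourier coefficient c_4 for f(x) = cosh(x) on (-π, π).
Compute the real Fourier coefficients first: a_4 = 2·sinh(π)/(17·π), b_4 = 0.
Then c_4 = (a_4 − i·b_4)/2 = sinh(π)/(17·π).

Final answer: sinh(π)/(17·π)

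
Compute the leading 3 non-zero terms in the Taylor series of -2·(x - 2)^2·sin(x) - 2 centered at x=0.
8·x^2 - 8·x - 2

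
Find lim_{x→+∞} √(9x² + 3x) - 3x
As x → +∞: multiply by the conjugate to get (3x)/(√(9x²+3x)+3x); the denominator ~ 6x, so the limit is 3/6 = 1/2.
Limit = 1/2.

Final answer: 1/2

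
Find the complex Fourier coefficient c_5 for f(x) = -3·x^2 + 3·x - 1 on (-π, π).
Compute the real Fourier coefficients first: a_5 = 12/25, b_5 = 6/5.
Then c_5 = (a_5 − i·b_5)/2 = 6/25 - 3·i/5.

Final answer: 6/25 - 3·i/5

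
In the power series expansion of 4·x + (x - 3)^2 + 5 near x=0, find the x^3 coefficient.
Expand to order 3: 4·x + (x - 3)^2 + 5 = x^2 - 2·x + 14 + O(x^4).
The coefficient of x^3 is 0.

Final answer: 0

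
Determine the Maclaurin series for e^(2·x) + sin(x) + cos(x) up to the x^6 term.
7·x^6/80 + 11·x^5/40 + 17·x^4/24 + 7·x^3/6 + 3·x^2/2 + 3·x + 2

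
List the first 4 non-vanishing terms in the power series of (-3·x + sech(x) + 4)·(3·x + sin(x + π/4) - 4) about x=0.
x^3·(-3/2 + √(2)/12) + x^2·(-7 - 3·√(2)) + x·(√(2) + 27) - 20 + 5·√(2)/2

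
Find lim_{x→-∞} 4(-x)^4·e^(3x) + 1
The product is a 0·∞ indeterminate form at x → -∞.
Rewrite the product as 4(-x)^4 / e^(-3x) (an ∞/∞ form) and apply L'Hôpital, or use the standard hierarchy e^(3|x|) ≫ |(-x)^4| as x → -∞.
The indeterminate product → 0, so the limit = 1.

Final answer: 1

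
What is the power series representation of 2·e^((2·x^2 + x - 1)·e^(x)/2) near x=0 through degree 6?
2021·x^6·e^(-1/2)/576 + 197·x^5·e^(-1/2)/60 + 43·x^4·e^(-1/2)/16 + 7·x^3·e^(-1/2)/3 + 5·x^2·e^(-1/2)/2 + 2·e^(-1/2)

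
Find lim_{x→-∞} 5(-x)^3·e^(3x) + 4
The product is a 0·∞ indeterminate form at x → -∞.
Rewrite the product as 5(-x)^3 / e^(-3x) (an ∞/∞ form) and apply L'Hôpital, or use the standard hierarchy e^(3|x|) ≫ |(-x)^3| as x → -∞.
The indeterminate product → 0, so the limit = 4.

Final answer: 4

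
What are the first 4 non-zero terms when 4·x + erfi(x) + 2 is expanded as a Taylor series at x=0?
x^5/(5·√(π)) + 2·x^3/(3·√(π)) + x·(2/√(π) + 4) + 2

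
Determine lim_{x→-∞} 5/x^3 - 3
Evaluate the dominant behaviour as x → -∞; each term tends to a finite value or vanishes.
Limit = -3.

Final answer: -3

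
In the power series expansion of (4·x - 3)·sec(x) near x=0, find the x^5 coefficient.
Expand to order 5: (4·x - 3)·sec(x) = 5·x^5/6 - 5·x^4/8 + 2·x^3 - 3·x^2/2 + 4·x - 3 + O(x^6).
The coefficient of x^5 is 5/6.

Final answer: 5/6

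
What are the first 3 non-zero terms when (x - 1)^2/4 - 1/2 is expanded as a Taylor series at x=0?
x^2/4 - x/2 - 1/4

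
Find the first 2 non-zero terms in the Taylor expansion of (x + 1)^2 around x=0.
2·x + 1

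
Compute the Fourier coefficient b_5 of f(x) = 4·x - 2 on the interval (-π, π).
b_5 = (1/π) ∫_{-π}^{π} f(x)·sin(5x) dx.
Evaluate the integral (use parity and integration by parts as needed): b_5 = 8/5.

Final answer: 8/5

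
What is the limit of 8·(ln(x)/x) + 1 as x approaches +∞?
Evaluate the dominant behaviour as x → +∞; each term tends to a finite value or vanishes.
Limit = 1.

Final answer: 1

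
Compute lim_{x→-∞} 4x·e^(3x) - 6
The product is a 0·∞ indeterminate form at x → -∞.
Rewrite the product as 4x / e^(-3x) (an ∞/∞ form) and apply L'Hôpital, or use the standard hierarchy e^(3|x|) ≫ |x| as x → -∞.
The indeterminate product → 0, so the limit = -6.

Final answer: -6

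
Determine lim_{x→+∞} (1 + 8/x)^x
As x → +∞: this is the defining limit (1 + 8/x)^x → e^8.
Limit = e^(8).

Final answer: e^(8)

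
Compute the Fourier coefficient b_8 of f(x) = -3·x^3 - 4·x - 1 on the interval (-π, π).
b_8 = (1/π) ∫_{-π}^{π} f(x)·sin(8x) dx.
Evaluate the integral (use parity and integration by parts as needed): b_8 = 119/128 + 3·π^2/4.

Final answer: 119/128 + 3·π^2/4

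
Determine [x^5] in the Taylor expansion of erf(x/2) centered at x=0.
Expand to order 5: erf(x/2) = x^5/(160·√(π)) - x^3/(12·√(π)) + x/√(π) + O(x^6).
The coefficient of x^5 is 1/(160·√(π)).

Final answer: 1/(160·√(π))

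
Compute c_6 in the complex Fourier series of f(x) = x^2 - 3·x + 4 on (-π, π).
Compute the real Fourier coefficients first: a_6 = 1/9, b_6 = 1.
Then c_6 = (a_6 − i·b_6)/2 = 1/18 - i/2.

Final answer: 1/18 - i/2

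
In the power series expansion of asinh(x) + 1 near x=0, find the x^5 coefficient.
Expand to order 5: asinh(x) + 1 = 3·x^5/40 - x^3/6 + x + 1 + O(x^6).
The coefficient of x^5 is 3/40.

Final answer: 3/40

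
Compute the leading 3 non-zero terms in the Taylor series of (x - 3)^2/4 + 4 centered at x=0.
x^2/4 - 3·x/2 + 25/4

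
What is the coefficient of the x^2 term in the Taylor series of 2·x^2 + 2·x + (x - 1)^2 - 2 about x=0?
Expand to order 2: 2·x^2 + 2·x + (x - 1)^2 - 2 = 3·x^2 - 1 + O(x^3).
The coefficient of x^2 is 3.

Final answer: 3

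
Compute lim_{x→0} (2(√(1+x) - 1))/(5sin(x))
Both numerator and denominator → 0 as x → 0; this is a 0/0 indeterminate form.
Expand each to leading order near x = 0: numerator ~ x, denominator ~ 5·x.
The limit of the ratio is 1/5.

Final answer: 1/5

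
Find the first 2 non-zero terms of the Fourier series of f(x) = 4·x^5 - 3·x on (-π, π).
(-160·π^2 + 8·π^4 + 954)·sin(x) + (-4·π^4 - 27 + 20·π^2)·sin(2·x)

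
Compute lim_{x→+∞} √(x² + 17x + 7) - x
This is an ∞ − ∞ indeterminate form.
Multiply and divide by the conjugate √(x²+17x + 7) + x; the x² terms cancel, leaving (17x + 7)/(√(x²+17x + 7)+x) → 17/2.
Limit = 17/2.

Final answer: 17/2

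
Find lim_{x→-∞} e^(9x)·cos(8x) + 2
Evaluate the dominant behaviour as x → -∞; each term tends to a finite value or vanishes.
Limit = 2.

Final answer: 2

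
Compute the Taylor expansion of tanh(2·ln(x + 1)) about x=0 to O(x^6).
7·x^4/2 - 2·x^3 - x^2 + 2·x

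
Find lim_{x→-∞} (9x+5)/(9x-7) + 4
Evaluate the dominant behaviour as x → -∞; each term tends to a finite value or vanishes.
Limit = 5.

Final answer: 5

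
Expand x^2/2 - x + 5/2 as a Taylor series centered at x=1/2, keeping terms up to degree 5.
17/8 - (x - 1/2)/2 + (x - 1/2)^2/2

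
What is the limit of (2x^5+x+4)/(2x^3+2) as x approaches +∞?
This is an ∞/∞ indeterminate form as x → +∞.
Divide numerator and denominator by x^5 and let the lower-order terms vanish; the numerator's degree 5 exceeds the denominator's degree 3, so the quotient diverges.
Limit = ∞.

Final answer: ∞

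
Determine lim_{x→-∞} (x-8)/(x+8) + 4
Evaluate the dominant behaviour as x → -∞; each term tends to a finite value or vanishes.
Limit = 5.

Final answer: 5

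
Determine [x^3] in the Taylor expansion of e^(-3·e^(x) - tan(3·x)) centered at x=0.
-73·e^(-3)/2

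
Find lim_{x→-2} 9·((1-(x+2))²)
Direct substitution at x = -2 gives 9.

Final answer: 9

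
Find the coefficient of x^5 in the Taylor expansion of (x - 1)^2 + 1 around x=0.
Expand to order 5: (x - 1)^2 + 1 = x^2 - 2·x + 2 + O(x^6).
The coefficient of x^5 is 0.

Final answer: 0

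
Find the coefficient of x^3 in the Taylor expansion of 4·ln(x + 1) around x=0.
Expand to order 3: 4·ln(x + 1) = 4·x^3/3 - 2·x^2 + 4·x + O(x^4).
The coefficient of x^3 is 4/3.

Final answer: 4/3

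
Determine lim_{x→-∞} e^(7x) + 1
Evaluate the dominant behaviour as x → -∞; each term tends to a finite value or vanishes.
Limit = 1.

Final answer: 1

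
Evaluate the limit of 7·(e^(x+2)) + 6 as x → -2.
Direct substitution at x = -2 gives 13.

Final answer: 13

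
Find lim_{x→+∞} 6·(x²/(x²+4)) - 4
Evaluate the dominant behaviour as x → +∞; each term tends to a finite value or vanishes.
Limit = 2.

Final answer: 2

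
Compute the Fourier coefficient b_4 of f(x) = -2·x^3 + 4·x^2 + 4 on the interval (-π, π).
b_4 = (1/π) ∫_{-π}^{π} f(x)·sin(4x) dx.
Evaluate the integral (use parity and integration by parts as needed): b_4 = -3/8 + π^2.

Final answer: -3/8 + π^2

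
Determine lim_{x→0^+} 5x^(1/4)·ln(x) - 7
The product is a 0·∞ indeterminate form at x → 0⁺.
Rewrite the product as 5·ln(x) / x^(-1/4) and apply L'Hôpital, or use the standard hierarchy x^(-1/4) ≫ |ln x| as x → 0⁺.
The indeterminate product → 0, so the limit = -7.

Final answer: -7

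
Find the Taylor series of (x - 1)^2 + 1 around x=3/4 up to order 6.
17/16 - (x - 3/4)/2 + (x - 3/4)^2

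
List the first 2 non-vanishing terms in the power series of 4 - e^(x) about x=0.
3 - x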